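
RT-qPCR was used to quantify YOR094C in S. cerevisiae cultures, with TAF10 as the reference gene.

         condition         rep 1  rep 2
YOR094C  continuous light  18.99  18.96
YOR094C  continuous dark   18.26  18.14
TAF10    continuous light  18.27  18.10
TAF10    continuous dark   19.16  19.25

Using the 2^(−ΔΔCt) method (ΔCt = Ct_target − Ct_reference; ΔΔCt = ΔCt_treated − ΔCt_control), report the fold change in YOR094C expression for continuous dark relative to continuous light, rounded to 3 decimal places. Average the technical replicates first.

Mean Ct: YOR094C continuous light 18.975; YOR094C continuous dark 18.200; TAF10 continuous light 18.185; TAF10 continuous dark 19.205
ΔCt(continuous light) = 18.975 − 18.185 = 0.790
ΔCt(continuous dark) = 18.200 − 19.205 = -1.005
ΔΔCt = -1.005 − 0.790 = -1.795
Fold change = 2^(−(-1.795)) = 2^1.795 = 3.4702

3.470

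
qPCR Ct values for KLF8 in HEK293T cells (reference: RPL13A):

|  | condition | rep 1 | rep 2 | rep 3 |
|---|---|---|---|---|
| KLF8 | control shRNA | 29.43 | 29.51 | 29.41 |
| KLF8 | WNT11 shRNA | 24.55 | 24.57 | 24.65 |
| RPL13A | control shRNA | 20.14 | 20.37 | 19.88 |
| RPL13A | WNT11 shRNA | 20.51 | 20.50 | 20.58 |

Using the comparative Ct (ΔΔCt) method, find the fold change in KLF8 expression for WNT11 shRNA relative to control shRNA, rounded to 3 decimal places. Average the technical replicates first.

Mean Ct: KLF8 control shRNA 29.450; KLF8 WNT11 shRNA 24.590; RPL13A control shRNA 20.130; RPL13A WNT11 shRNA 20.530
ΔCt(control shRNA) = 29.450 − 20.130 = 9.320
ΔCt(WNT11 shRNA) = 24.590 − 20.530 = 4.060
ΔΔCt = 4.060 − 9.320 = -5.260
Fold change = 2^(−(-5.260)) = 2^5.260 = 38.3193

38.319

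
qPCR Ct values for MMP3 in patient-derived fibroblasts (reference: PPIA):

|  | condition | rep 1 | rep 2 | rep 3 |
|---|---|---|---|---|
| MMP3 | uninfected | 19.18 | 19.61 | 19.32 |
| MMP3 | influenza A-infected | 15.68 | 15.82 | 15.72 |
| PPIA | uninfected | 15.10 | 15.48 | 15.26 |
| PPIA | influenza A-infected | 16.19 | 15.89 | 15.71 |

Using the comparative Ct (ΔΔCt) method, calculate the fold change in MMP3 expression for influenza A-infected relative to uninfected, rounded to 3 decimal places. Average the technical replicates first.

Mean Ct: MMP3 uninfected 19.370; MMP3 influenza A-infected 15.740; PPIA uninfected 15.280; PPIA influenza A-infected 15.930
ΔCt(uninfected) = 19.370 − 15.280 = 4.090
ΔCt(influenza A-infected) = 15.740 − 15.930 = -0.190
ΔΔCt = -0.190 − 4.090 = -4.280
Fold change = 2^(−(-4.280)) = 2^4.280 = 19.4271

19.427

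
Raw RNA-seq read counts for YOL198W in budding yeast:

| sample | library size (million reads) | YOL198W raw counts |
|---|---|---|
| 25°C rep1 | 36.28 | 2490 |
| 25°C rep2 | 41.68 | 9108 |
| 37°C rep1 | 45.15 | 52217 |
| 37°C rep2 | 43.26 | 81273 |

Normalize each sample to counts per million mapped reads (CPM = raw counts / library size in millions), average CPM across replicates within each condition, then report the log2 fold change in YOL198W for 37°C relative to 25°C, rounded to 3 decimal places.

3.402

CPM(25°C rep1) = 2490 / 36.28 = 68.6329
CPM(25°C rep2) = 9108 / 41.68 = 218.5221
CPM(37°C rep1) = 52217 / 45.15 = 1156.5227
CPM(37°C rep2) = 81273 / 43.26 = 1878.7101
mean CPM(25°C) = 143.5775; mean CPM(37°C) = 1517.6164
Fold change = 1517.6164 / 143.5775 = 10.57002
log2(10.57002) = 3.4019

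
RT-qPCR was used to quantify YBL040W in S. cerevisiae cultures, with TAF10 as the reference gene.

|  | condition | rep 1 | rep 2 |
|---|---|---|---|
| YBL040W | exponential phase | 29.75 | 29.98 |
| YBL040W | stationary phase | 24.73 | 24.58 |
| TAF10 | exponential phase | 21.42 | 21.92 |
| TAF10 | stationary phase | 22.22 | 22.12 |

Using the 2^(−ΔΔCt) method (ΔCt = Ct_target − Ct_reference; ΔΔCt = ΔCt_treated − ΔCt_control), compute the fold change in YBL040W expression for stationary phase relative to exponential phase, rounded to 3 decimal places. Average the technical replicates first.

52.346

Mean Ct: YBL040W exponential phase 29.865; YBL040W stationary phase 24.655; TAF10 exponential phase 21.670; TAF10 stationary phase 22.170
ΔCt(exponential phase) = 29.865 − 21.670 = 8.195
ΔCt(stationary phase) = 24.655 − 22.170 = 2.485
ΔΔCt = 2.485 − 8.195 = -5.710
Fold change = 2^(−(-5.710)) = 2^5.710 = 52.3457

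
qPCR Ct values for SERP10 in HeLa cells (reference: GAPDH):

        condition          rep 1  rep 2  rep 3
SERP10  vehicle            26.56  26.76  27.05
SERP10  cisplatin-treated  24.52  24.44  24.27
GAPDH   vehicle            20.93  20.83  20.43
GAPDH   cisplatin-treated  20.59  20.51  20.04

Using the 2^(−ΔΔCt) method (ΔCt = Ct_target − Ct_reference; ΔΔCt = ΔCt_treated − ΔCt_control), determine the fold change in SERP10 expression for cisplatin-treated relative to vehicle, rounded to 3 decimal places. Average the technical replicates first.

4.084

Mean Ct: SERP10 vehicle 26.790; SERP10 cisplatin-treated 24.410; GAPDH vehicle 20.730; GAPDH cisplatin-treated 20.380
ΔCt(vehicle) = 26.790 − 20.730 = 6.060
ΔCt(cisplatin-treated) = 24.410 − 20.380 = 4.030
ΔΔCt = 4.030 − 6.060 = -2.030
Fold change = 2^(−(-2.030)) = 2^2.030 = 4.0840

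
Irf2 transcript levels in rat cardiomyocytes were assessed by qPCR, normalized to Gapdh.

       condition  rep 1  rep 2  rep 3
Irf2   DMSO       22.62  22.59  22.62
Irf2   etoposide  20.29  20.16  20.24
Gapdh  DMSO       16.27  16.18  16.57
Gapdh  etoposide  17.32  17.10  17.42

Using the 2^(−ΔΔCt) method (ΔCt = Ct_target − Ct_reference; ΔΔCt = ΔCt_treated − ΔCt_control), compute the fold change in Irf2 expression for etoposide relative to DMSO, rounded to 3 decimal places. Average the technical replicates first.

Mean Ct: Irf2 DMSO 22.610; Irf2 etoposide 20.230; Gapdh DMSO 16.340; Gapdh etoposide 17.280
ΔCt(DMSO) = 22.610 − 16.340 = 6.270
ΔCt(etoposide) = 20.230 − 17.280 = 2.950
ΔΔCt = 2.950 − 6.270 = -3.320
Fold change = 2^(−(-3.320)) = 2^3.320 = 9.9866

9.987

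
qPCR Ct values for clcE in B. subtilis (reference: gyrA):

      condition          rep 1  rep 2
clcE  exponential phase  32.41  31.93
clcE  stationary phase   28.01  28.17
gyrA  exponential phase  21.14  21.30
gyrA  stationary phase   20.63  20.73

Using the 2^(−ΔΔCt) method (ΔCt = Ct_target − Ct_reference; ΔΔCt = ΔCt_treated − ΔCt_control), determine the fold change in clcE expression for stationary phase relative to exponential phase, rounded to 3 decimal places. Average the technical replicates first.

Mean Ct: clcE exponential phase 32.170; clcE stationary phase 28.090; gyrA exponential phase 21.220; gyrA stationary phase 20.680
ΔCt(exponential phase) = 32.170 − 21.220 = 10.950
ΔCt(stationary phase) = 28.090 − 20.680 = 7.410
ΔΔCt = 7.410 − 10.950 = -3.540
Fold change = 2^(−(-3.540)) = 2^3.540 = 11.6318

11.632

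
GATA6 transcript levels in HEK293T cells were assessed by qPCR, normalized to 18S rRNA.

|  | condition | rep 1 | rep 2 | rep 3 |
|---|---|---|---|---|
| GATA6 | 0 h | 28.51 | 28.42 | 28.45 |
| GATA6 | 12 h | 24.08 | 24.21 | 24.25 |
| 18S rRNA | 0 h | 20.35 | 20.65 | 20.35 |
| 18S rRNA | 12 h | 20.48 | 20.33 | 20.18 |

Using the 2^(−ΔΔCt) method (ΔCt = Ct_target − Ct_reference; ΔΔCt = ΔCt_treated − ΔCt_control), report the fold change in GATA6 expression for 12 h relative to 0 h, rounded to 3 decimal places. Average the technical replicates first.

17.877

Mean Ct: GATA6 0 h 28.460; GATA6 12 h 24.180; 18S rRNA 0 h 20.450; 18S rRNA 12 h 20.330
ΔCt(0 h) = 28.460 − 20.450 = 8.010
ΔCt(12 h) = 24.180 − 20.330 = 3.850
ΔΔCt = 3.850 − 8.010 = -4.160
Fold change = 2^(−(-4.160)) = 2^4.160 = 17.8766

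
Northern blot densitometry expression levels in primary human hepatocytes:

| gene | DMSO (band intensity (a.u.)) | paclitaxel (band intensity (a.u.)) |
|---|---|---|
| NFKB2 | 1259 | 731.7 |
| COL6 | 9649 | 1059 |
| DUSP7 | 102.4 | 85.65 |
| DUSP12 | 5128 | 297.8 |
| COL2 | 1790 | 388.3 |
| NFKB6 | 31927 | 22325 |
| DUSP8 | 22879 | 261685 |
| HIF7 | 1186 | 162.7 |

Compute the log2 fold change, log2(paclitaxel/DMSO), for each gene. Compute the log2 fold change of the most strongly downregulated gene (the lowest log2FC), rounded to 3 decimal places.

log2(731.7/1259) = -0.783  (NFKB2)
log2(1059/9649) = -3.188  (COL6)
log2(85.65/102.4) = -0.258  (DUSP7)
log2(297.8/5128) = -4.106  (DUSP12)
log2(388.3/1790) = -2.205  (COL2)
log2(22325/31927) = -0.516  (NFKB6)
log2(261685/22879) = 3.516  (DUSP8)
log2(162.7/1186) = -2.866  (HIF7)
DUSP12 is most strongly downregulated.

-4.106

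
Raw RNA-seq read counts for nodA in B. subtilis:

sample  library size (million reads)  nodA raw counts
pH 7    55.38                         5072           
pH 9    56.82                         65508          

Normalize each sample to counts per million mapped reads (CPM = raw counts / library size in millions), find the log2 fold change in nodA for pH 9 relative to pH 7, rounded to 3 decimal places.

3.654

CPM(pH 7) = 5072 / 55.38 = 91.5854
CPM(pH 9) = 65508 / 56.82 = 1152.9039
Fold change = 1152.9039 / 91.5854 = 12.58829
log2(12.58829) = 3.6540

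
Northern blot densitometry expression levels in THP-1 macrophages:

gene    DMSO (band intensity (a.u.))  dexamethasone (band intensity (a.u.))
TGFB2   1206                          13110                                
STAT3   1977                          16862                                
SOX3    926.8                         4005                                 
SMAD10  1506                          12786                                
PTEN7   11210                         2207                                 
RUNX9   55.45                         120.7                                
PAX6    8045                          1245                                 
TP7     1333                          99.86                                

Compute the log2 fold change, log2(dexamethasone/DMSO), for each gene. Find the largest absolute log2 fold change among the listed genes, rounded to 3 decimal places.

3.739

log2(13110/1206) = 3.442  (TGFB2)
log2(16862/1977) = 3.092  (STAT3)
log2(4005/926.8) = 2.111  (SOX3)
log2(12786/1506) = 3.086  (SMAD10)
log2(2207/11210) = -2.345  (PTEN7)
log2(120.7/55.45) = 1.122  (RUNX9)
log2(1245/8045) = -2.692  (PAX6)
log2(99.86/1333) = -3.739  (TP7)
The largest magnitude belongs to TP7.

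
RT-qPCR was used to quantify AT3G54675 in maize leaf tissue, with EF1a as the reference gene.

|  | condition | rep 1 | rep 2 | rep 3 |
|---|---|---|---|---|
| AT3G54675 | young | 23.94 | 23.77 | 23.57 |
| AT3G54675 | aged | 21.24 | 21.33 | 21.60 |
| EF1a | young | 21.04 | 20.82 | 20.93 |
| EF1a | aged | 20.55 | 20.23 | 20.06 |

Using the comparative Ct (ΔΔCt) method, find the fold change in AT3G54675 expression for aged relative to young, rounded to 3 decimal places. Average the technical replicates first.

Mean Ct: AT3G54675 young 23.760; AT3G54675 aged 21.390; EF1a young 20.930; EF1a aged 20.280
ΔCt(young) = 23.760 − 20.930 = 2.830
ΔCt(aged) = 21.390 − 20.280 = 1.110
ΔΔCt = 1.110 − 2.830 = -1.720
Fold change = 2^(−(-1.720)) = 2^1.720 = 3.2944

3.294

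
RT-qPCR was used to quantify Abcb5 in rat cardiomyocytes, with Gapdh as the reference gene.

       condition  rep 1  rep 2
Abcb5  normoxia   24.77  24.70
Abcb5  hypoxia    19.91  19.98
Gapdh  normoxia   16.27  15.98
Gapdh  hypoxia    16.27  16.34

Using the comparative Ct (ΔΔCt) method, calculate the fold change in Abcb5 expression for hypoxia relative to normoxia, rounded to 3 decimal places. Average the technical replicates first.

Mean Ct: Abcb5 normoxia 24.735; Abcb5 hypoxia 19.945; Gapdh normoxia 16.125; Gapdh hypoxia 16.305
ΔCt(normoxia) = 24.735 − 16.125 = 8.610
ΔCt(hypoxia) = 19.945 − 16.305 = 3.640
ΔΔCt = 3.640 − 8.610 = -4.970
Fold change = 2^(−(-4.970)) = 2^4.970 = 31.3414

31.341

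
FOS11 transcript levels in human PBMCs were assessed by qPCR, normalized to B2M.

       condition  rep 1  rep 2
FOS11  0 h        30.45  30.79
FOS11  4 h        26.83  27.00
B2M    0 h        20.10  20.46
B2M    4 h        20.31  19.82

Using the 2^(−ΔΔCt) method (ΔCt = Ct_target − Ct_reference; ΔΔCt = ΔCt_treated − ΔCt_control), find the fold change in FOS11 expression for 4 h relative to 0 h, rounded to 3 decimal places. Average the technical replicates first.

Mean Ct: FOS11 0 h 30.620; FOS11 4 h 26.915; B2M 0 h 20.280; B2M 4 h 20.065
ΔCt(0 h) = 30.620 − 20.280 = 10.340
ΔCt(4 h) = 26.915 − 20.065 = 6.850
ΔΔCt = 6.850 − 10.340 = -3.490
Fold change = 2^(−(-3.490)) = 2^3.490 = 11.2356

11.236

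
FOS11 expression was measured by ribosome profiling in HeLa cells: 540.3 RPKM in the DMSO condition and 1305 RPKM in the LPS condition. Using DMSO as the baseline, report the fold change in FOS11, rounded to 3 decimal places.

Fold change = 1305 / 540.3 = 2.4153
FOS11 is upregulated.

2.415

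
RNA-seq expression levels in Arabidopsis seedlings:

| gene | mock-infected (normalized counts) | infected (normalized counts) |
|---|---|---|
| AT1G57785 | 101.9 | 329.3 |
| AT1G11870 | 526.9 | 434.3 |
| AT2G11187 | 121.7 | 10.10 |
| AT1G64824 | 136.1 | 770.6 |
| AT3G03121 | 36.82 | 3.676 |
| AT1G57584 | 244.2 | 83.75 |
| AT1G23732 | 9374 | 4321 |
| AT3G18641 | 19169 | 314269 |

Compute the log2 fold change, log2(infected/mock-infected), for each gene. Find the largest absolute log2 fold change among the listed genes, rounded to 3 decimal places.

4.035

log2(329.3/101.9) = 1.692  (AT1G57785)
log2(434.3/526.9) = -0.279  (AT1G11870)
log2(10.10/121.7) = -3.591  (AT2G11187)
log2(770.6/136.1) = 2.501  (AT1G64824)
log2(3.676/36.82) = -3.324  (AT3G03121)
log2(83.75/244.2) = -1.544  (AT1G57584)
log2(4321/9374) = -1.117  (AT1G23732)
log2(314269/19169) = 4.035  (AT3G18641)
The largest magnitude belongs to AT3G18641.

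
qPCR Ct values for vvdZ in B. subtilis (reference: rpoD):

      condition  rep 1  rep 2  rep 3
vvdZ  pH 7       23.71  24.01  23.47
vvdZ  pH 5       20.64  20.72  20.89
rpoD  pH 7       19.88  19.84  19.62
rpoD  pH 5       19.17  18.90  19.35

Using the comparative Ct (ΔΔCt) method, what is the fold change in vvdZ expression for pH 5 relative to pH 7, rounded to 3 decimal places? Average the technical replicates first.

Mean Ct: vvdZ pH 7 23.730; vvdZ pH 5 20.750; rpoD pH 7 19.780; rpoD pH 5 19.140
ΔCt(pH 7) = 23.730 − 19.780 = 3.950
ΔCt(pH 5) = 20.750 − 19.140 = 1.610
ΔΔCt = 1.610 − 3.950 = -2.340
Fold change = 2^(−(-2.340)) = 2^2.340 = 5.0630

5.063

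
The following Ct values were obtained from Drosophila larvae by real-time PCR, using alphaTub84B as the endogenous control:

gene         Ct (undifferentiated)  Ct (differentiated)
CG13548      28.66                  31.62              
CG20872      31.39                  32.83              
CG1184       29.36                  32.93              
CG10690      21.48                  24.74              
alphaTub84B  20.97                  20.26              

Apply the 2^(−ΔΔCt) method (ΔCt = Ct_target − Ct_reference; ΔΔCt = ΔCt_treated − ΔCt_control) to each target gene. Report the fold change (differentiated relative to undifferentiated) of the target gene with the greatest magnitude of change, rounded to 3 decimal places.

CG13548: ΔΔCt = (31.62−20.26) − (28.66−20.97) = 11.36 − 7.69 = 3.67; fold change = 2^-3.67 = 0.079
CG20872: ΔΔCt = (32.83−20.26) − (31.39−20.97) = 12.57 − 10.42 = 2.15; fold change = 2^-2.15 = 0.225
CG1184: ΔΔCt = (32.93−20.26) − (29.36−20.97) = 12.67 − 8.39 = 4.28; fold change = 2^-4.28 = 0.051
CG10690: ΔΔCt = (24.74−20.26) − (21.48−20.97) = 4.48 − 0.51 = 3.97; fold change = 2^-3.97 = 0.064
CG1184 has the largest |ΔΔCt| = 4.28.

0.051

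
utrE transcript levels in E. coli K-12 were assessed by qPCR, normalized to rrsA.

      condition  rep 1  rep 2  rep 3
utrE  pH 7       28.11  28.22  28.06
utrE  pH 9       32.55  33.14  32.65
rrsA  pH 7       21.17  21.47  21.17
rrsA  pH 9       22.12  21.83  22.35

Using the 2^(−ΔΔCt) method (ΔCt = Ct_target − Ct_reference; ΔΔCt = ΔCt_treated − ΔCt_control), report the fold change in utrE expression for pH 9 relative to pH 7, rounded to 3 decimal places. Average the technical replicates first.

0.071

Mean Ct: utrE pH 7 28.130; utrE pH 9 32.780; rrsA pH 7 21.270; rrsA pH 9 22.100
ΔCt(pH 7) = 28.130 − 21.270 = 6.860
ΔCt(pH 9) = 32.780 − 22.100 = 10.680
ΔΔCt = 10.680 − 6.860 = 3.820
Fold change = 2^(−3.820) = 0.0708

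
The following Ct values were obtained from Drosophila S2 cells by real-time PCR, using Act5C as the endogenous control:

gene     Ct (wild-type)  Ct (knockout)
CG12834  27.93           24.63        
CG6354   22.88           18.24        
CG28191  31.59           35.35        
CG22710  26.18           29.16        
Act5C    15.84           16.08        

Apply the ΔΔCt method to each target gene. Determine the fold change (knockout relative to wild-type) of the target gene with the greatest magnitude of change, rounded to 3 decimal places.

29.446

CG12834: ΔΔCt = (24.63−16.08) − (27.93−15.84) = 8.55 − 12.09 = -3.54; fold change = 2^3.54 = 11.632
CG6354: ΔΔCt = (18.24−16.08) − (22.88−15.84) = 2.16 − 7.04 = -4.88; fold change = 2^4.88 = 29.446
CG28191: ΔΔCt = (35.35−16.08) − (31.59−15.84) = 19.27 − 15.75 = 3.52; fold change = 2^-3.52 = 0.087
CG22710: ΔΔCt = (29.16−16.08) − (26.18−15.84) = 13.08 − 10.34 = 2.74; fold change = 2^-2.74 = 0.150
CG6354 has the largest |ΔΔCt| = 4.88.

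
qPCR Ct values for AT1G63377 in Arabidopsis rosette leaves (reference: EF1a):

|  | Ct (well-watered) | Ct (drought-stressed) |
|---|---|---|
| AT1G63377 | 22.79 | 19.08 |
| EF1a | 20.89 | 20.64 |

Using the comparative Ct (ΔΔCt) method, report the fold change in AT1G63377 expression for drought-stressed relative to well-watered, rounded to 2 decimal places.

11.00

ΔCt(well-watered) = 22.790 − 20.890 = 1.900
ΔCt(drought-stressed) = 19.080 − 20.640 = -1.560
ΔΔCt = -1.560 − 1.900 = -3.460
Fold change = 2^(−(-3.460)) = 2^3.460 = 11.004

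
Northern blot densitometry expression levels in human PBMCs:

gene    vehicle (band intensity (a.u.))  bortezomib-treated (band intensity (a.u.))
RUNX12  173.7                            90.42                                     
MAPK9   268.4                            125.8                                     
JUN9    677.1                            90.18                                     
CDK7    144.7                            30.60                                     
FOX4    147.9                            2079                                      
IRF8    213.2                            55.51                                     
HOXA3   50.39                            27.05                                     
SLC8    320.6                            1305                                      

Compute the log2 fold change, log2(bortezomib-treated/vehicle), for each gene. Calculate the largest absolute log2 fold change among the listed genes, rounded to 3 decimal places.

3.813

log2(90.42/173.7) = -0.942  (RUNX12)
log2(125.8/268.4) = -1.093  (MAPK9)
log2(90.18/677.1) = -2.908  (JUN9)
log2(30.60/144.7) = -2.241  (CDK7)
log2(2079/147.9) = 3.813  (FOX4)
log2(55.51/213.2) = -1.941  (IRF8)
log2(27.05/50.39) = -0.898  (HOXA3)
log2(1305/320.6) = 2.025  (SLC8)
The largest magnitude belongs to FOX4.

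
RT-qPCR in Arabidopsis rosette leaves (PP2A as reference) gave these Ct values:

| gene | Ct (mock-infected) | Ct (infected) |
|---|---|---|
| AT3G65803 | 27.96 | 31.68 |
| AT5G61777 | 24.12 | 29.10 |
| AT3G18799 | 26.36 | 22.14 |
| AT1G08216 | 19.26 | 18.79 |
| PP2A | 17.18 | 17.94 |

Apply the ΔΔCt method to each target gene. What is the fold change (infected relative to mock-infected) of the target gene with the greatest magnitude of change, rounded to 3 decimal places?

AT3G65803: ΔΔCt = (31.68−17.94) − (27.96−17.18) = 13.74 − 10.78 = 2.96; fold change = 2^-2.96 = 0.129
AT5G61777: ΔΔCt = (29.10−17.94) − (24.12−17.18) = 11.16 − 6.94 = 4.22; fold change = 2^-4.22 = 0.054
AT3G18799: ΔΔCt = (22.14−17.94) − (26.36−17.18) = 4.20 − 9.18 = -4.98; fold change = 2^4.98 = 31.559
AT1G08216: ΔΔCt = (18.79−17.94) − (19.26−17.18) = 0.85 − 2.08 = -1.23; fold change = 2^1.23 = 2.346
AT3G18799 has the largest |ΔΔCt| = 4.98.

31.559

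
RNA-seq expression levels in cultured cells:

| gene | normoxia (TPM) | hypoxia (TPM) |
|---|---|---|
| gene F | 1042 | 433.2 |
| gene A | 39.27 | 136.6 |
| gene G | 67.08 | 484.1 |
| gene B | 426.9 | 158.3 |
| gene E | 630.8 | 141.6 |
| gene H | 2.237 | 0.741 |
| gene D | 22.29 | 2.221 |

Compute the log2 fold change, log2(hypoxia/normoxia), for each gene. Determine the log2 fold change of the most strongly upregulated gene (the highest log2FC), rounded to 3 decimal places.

2.851

log2(433.2/1042) = -1.266  (gene F)
log2(136.6/39.27) = 1.798  (gene A)
log2(484.1/67.08) = 2.851  (gene G)
log2(158.3/426.9) = -1.431  (gene B)
log2(141.6/630.8) = -2.155  (gene E)
log2(0.741/2.237) = -1.594  (gene H)
log2(2.221/22.29) = -3.327  (gene D)
gene G is most strongly upregulated.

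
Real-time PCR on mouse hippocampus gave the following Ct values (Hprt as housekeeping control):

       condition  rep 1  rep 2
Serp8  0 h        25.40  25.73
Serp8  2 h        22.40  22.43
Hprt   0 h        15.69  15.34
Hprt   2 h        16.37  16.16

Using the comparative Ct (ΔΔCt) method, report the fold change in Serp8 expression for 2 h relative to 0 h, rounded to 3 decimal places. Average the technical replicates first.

14.929

Mean Ct: Serp8 0 h 25.565; Serp8 2 h 22.415; Hprt 0 h 15.515; Hprt 2 h 16.265
ΔCt(0 h) = 25.565 − 15.515 = 10.050
ΔCt(2 h) = 22.415 − 16.265 = 6.150
ΔΔCt = 6.150 − 10.050 = -3.900
Fold change = 2^(−(-3.900)) = 2^3.900 = 14.9285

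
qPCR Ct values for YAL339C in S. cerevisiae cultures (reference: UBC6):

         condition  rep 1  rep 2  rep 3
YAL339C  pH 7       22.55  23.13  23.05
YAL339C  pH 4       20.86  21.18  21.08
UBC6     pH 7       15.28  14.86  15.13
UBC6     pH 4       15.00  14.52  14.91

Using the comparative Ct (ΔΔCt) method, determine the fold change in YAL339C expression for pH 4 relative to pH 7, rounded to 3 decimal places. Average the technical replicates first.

3.010

Mean Ct: YAL339C pH 7 22.910; YAL339C pH 4 21.040; UBC6 pH 7 15.090; UBC6 pH 4 14.810
ΔCt(pH 7) = 22.910 − 15.090 = 7.820
ΔCt(pH 4) = 21.040 − 14.810 = 6.230
ΔΔCt = 6.230 − 7.820 = -1.590
Fold change = 2^(−(-1.590)) = 2^1.590 = 3.0105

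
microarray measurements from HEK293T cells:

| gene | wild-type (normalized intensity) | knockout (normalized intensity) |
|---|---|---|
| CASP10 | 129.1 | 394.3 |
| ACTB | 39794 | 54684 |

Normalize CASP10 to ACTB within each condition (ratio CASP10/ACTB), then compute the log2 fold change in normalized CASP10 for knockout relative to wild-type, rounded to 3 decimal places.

1.152

CASP10/ACTB (wild-type) = 129.1 / 39794 = 0.0032442
CASP10/ACTB (knockout) = 394.3 / 54684 = 0.0072105
Fold change = 0.0072105 / 0.0032442 = 2.2226
log2(2.2226) = 1.1522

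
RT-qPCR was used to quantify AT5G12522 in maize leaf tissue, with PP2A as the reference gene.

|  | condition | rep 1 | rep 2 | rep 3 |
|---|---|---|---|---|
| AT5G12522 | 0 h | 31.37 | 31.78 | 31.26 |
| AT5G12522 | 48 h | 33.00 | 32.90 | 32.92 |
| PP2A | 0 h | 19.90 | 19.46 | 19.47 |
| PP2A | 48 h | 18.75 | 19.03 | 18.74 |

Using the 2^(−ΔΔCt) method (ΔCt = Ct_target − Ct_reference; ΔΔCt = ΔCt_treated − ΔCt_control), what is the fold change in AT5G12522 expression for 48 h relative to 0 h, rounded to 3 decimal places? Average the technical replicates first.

0.212

Mean Ct: AT5G12522 0 h 31.470; AT5G12522 48 h 32.940; PP2A 0 h 19.610; PP2A 48 h 18.840
ΔCt(0 h) = 31.470 − 19.610 = 11.860
ΔCt(48 h) = 32.940 − 18.840 = 14.100
ΔΔCt = 14.100 − 11.860 = 2.240
Fold change = 2^(−2.240) = 0.2117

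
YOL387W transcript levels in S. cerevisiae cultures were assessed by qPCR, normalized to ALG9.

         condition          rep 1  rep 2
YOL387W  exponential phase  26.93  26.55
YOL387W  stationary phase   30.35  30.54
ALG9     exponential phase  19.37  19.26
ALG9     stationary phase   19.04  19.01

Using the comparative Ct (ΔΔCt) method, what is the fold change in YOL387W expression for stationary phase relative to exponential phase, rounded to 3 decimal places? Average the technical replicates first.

0.063

Mean Ct: YOL387W exponential phase 26.740; YOL387W stationary phase 30.445; ALG9 exponential phase 19.315; ALG9 stationary phase 19.025
ΔCt(exponential phase) = 26.740 − 19.315 = 7.425
ΔCt(stationary phase) = 30.445 − 19.025 = 11.420
ΔΔCt = 11.420 − 7.425 = 3.995
Fold change = 2^(−3.995) = 0.0627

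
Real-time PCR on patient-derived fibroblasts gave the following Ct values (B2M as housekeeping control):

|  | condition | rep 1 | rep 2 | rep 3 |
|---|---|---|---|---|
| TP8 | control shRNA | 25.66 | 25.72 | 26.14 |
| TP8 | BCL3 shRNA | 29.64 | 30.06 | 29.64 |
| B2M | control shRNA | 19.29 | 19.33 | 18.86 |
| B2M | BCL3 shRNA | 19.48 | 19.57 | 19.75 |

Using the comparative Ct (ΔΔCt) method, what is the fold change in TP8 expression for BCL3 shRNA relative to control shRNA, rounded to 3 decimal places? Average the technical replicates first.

Mean Ct: TP8 control shRNA 25.840; TP8 BCL3 shRNA 29.780; B2M control shRNA 19.160; B2M BCL3 shRNA 19.600
ΔCt(control shRNA) = 25.840 − 19.160 = 6.680
ΔCt(BCL3 shRNA) = 29.780 − 19.600 = 10.180
ΔΔCt = 10.180 − 6.680 = 3.500
Fold change = 2^(−3.500) = 0.0884

0.088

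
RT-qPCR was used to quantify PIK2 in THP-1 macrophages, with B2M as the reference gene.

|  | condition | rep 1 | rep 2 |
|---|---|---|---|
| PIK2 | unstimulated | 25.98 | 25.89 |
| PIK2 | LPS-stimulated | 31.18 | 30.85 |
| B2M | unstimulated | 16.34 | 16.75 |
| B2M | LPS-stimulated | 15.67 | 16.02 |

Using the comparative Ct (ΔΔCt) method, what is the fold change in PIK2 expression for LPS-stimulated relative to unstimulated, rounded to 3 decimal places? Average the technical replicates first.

Mean Ct: PIK2 unstimulated 25.935; PIK2 LPS-stimulated 31.015; B2M unstimulated 16.545; B2M LPS-stimulated 15.845
ΔCt(unstimulated) = 25.935 − 16.545 = 9.390
ΔCt(LPS-stimulated) = 31.015 − 15.845 = 15.170
ΔΔCt = 15.170 − 9.390 = 5.780
Fold change = 2^(−5.780) = 0.0182

0.018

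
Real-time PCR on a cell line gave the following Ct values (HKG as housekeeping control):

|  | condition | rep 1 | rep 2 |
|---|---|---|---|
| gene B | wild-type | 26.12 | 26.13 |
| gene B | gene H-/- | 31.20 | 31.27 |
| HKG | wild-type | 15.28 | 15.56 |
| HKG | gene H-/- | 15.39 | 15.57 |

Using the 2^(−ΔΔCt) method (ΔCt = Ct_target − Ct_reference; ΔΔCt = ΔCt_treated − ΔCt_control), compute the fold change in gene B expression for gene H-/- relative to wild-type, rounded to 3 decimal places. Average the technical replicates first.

0.030

Mean Ct: gene B wild-type 26.125; gene B gene H-/- 31.235; HKG wild-type 15.420; HKG gene H-/- 15.480
ΔCt(wild-type) = 26.125 − 15.420 = 10.705
ΔCt(gene H-/-) = 31.235 − 15.480 = 15.755
ΔΔCt = 15.755 − 10.705 = 5.050
Fold change = 2^(−5.050) = 0.0302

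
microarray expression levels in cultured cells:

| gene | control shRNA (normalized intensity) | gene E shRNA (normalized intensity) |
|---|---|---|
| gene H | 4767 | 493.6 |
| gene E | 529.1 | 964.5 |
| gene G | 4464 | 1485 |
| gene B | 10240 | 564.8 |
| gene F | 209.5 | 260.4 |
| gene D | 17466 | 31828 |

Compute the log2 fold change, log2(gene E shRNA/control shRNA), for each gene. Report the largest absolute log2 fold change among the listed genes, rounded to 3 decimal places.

log2(493.6/4767) = -3.272  (gene H)
log2(964.5/529.1) = 0.866  (gene E)
log2(1485/4464) = -1.588  (gene G)
log2(564.8/10240) = -4.180  (gene B)
log2(260.4/209.5) = 0.314  (gene F)
log2(31828/17466) = 0.866  (gene D)
The largest magnitude belongs to gene B.

4.180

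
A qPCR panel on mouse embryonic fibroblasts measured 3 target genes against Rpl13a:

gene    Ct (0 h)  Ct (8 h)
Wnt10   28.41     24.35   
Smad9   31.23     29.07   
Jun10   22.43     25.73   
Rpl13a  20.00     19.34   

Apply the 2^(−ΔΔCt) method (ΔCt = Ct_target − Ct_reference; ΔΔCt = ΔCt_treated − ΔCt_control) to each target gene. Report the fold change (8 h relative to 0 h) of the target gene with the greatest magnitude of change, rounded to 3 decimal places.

0.064

Wnt10: ΔΔCt = (24.35−19.34) − (28.41−20.00) = 5.01 − 8.41 = -3.40; fold change = 2^3.40 = 10.556
Smad9: ΔΔCt = (29.07−19.34) − (31.23−20.00) = 9.73 − 11.23 = -1.50; fold change = 2^1.50 = 2.828
Jun10: ΔΔCt = (25.73−19.34) − (22.43−20.00) = 6.39 − 2.43 = 3.96; fold change = 2^-3.96 = 0.064
Jun10 has the largest |ΔΔCt| = 3.96.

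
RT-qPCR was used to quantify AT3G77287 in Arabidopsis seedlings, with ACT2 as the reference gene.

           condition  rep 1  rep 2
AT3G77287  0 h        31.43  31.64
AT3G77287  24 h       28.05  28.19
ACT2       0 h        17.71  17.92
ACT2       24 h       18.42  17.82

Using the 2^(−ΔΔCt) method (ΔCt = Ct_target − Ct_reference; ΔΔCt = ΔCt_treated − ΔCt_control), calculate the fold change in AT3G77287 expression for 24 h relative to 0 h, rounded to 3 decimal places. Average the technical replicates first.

Mean Ct: AT3G77287 0 h 31.535; AT3G77287 24 h 28.120; ACT2 0 h 17.815; ACT2 24 h 18.120
ΔCt(0 h) = 31.535 − 17.815 = 13.720
ΔCt(24 h) = 28.120 − 18.120 = 10.000
ΔΔCt = 10.000 − 13.720 = -3.720
Fold change = 2^(−(-3.720)) = 2^3.720 = 13.1775

13.177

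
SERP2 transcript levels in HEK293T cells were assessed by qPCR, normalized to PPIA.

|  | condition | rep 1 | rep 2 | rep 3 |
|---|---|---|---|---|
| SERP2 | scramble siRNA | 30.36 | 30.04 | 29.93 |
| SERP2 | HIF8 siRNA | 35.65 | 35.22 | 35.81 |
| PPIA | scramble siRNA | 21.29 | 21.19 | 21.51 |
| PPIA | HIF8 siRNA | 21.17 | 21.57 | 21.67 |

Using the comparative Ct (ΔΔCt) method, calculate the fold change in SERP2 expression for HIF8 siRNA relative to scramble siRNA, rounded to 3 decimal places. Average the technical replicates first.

0.025

Mean Ct: SERP2 scramble siRNA 30.110; SERP2 HIF8 siRNA 35.560; PPIA scramble siRNA 21.330; PPIA HIF8 siRNA 21.470
ΔCt(scramble siRNA) = 30.110 − 21.330 = 8.780
ΔCt(HIF8 siRNA) = 35.560 − 21.470 = 14.090
ΔΔCt = 14.090 − 8.780 = 5.310
Fold change = 2^(−5.310) = 0.0252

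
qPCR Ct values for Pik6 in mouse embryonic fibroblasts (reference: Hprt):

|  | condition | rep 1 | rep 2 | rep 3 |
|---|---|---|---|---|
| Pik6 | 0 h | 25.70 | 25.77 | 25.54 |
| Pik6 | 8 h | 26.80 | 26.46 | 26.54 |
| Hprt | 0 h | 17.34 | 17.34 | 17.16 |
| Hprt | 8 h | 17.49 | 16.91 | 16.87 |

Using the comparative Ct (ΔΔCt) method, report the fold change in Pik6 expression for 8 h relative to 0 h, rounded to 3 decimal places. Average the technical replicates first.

0.460

Mean Ct: Pik6 0 h 25.670; Pik6 8 h 26.600; Hprt 0 h 17.280; Hprt 8 h 17.090
ΔCt(0 h) = 25.670 − 17.280 = 8.390
ΔCt(8 h) = 26.600 − 17.090 = 9.510
ΔΔCt = 9.510 − 8.390 = 1.120
Fold change = 2^(−1.120) = 0.4601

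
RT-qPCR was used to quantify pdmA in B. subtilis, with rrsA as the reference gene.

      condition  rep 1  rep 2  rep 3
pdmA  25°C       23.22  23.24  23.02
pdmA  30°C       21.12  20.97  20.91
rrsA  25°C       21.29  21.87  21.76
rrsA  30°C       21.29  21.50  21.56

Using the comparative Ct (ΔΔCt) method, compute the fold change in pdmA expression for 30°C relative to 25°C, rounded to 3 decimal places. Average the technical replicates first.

3.918

Mean Ct: pdmA 25°C 23.160; pdmA 30°C 21.000; rrsA 25°C 21.640; rrsA 30°C 21.450
ΔCt(25°C) = 23.160 − 21.640 = 1.520
ΔCt(30°C) = 21.000 − 21.450 = -0.450
ΔΔCt = -0.450 − 1.520 = -1.970
Fold change = 2^(−(-1.970)) = 2^1.970 = 3.9177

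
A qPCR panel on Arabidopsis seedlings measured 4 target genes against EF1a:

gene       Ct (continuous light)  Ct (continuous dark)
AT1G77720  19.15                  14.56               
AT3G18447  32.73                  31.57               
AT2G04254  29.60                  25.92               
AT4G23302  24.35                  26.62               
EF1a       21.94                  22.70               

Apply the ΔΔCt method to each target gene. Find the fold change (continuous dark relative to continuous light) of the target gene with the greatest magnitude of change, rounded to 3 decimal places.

AT1G77720: ΔΔCt = (14.56−22.70) − (19.15−21.94) = -8.14 − (-2.79) = -5.35; fold change = 2^5.35 = 40.786
AT3G18447: ΔΔCt = (31.57−22.70) − (32.73−21.94) = 8.87 − 10.79 = -1.92; fold change = 2^1.92 = 3.784
AT2G04254: ΔΔCt = (25.92−22.70) − (29.60−21.94) = 3.22 − 7.66 = -4.44; fold change = 2^4.44 = 21.706
AT4G23302: ΔΔCt = (26.62−22.70) − (24.35−21.94) = 3.92 − 2.41 = 1.51; fold change = 2^-1.51 = 0.351
AT1G77720 has the largest |ΔΔCt| = 5.35.

40.786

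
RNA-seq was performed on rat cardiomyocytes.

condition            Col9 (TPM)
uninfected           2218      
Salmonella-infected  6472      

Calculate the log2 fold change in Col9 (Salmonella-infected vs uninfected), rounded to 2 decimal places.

Fold change = 6472 / 2218 = 2.9179
log2(2.9179) = 1.545

1.54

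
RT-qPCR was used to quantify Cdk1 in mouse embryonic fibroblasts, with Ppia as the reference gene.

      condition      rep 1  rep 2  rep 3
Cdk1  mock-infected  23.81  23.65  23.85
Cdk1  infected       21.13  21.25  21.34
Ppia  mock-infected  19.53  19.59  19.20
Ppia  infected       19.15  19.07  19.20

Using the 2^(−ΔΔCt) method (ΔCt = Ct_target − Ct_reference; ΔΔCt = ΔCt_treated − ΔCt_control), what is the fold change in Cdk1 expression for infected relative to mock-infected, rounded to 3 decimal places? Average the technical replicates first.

Mean Ct: Cdk1 mock-infected 23.770; Cdk1 infected 21.240; Ppia mock-infected 19.440; Ppia infected 19.140
ΔCt(mock-infected) = 23.770 − 19.440 = 4.330
ΔCt(infected) = 21.240 − 19.140 = 2.100
ΔΔCt = 2.100 − 4.330 = -2.230
Fold change = 2^(−(-2.230)) = 2^2.230 = 4.6913

4.691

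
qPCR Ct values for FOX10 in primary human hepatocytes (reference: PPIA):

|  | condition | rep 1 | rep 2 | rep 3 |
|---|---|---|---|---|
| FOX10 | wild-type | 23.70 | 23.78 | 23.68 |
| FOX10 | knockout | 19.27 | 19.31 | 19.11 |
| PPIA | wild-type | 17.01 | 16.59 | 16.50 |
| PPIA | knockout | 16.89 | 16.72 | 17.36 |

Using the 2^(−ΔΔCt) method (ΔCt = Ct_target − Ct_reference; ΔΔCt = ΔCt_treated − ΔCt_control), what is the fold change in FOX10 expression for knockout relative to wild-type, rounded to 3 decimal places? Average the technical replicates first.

Mean Ct: FOX10 wild-type 23.720; FOX10 knockout 19.230; PPIA wild-type 16.700; PPIA knockout 16.990
ΔCt(wild-type) = 23.720 − 16.700 = 7.020
ΔCt(knockout) = 19.230 − 16.990 = 2.240
ΔΔCt = 2.240 − 7.020 = -4.780
Fold change = 2^(−(-4.780)) = 2^4.780 = 27.4741

27.474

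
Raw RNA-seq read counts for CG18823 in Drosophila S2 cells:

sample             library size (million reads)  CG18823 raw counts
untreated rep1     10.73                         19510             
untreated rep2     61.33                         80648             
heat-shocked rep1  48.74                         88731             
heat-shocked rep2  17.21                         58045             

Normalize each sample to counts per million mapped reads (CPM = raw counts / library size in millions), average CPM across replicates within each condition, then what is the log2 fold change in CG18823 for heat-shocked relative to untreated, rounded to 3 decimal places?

CPM(untreated rep1) = 19510 / 10.73 = 1818.2665
CPM(untreated rep2) = 80648 / 61.33 = 1314.9845
CPM(heat-shocked rep1) = 88731 / 48.74 = 1820.4965
CPM(heat-shocked rep2) = 58045 / 17.21 = 3372.7484
mean CPM(untreated) = 1566.6255; mean CPM(heat-shocked) = 2596.6225
Fold change = 2596.6225 / 1566.6255 = 1.65746
log2(1.65746) = 0.7290

0.729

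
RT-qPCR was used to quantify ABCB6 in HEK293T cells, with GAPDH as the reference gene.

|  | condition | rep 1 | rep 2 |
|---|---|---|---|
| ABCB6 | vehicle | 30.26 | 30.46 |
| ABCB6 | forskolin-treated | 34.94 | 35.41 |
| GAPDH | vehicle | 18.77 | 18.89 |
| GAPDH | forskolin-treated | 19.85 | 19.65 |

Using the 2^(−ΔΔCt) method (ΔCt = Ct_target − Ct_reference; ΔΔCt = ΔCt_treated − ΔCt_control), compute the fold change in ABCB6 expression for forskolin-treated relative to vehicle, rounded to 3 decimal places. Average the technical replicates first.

Mean Ct: ABCB6 vehicle 30.360; ABCB6 forskolin-treated 35.175; GAPDH vehicle 18.830; GAPDH forskolin-treated 19.750
ΔCt(vehicle) = 30.360 − 18.830 = 11.530
ΔCt(forskolin-treated) = 35.175 − 19.750 = 15.425
ΔΔCt = 15.425 − 11.530 = 3.895
Fold change = 2^(−3.895) = 0.0672

0.067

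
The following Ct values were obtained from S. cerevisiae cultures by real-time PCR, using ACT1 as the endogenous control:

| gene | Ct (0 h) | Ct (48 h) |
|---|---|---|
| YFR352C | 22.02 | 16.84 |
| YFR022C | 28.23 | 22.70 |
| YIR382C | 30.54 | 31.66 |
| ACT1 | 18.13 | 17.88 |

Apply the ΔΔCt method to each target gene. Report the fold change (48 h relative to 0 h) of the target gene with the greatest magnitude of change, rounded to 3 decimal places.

38.854

YFR352C: ΔΔCt = (16.84−17.88) − (22.02−18.13) = -1.04 − 3.89 = -4.93; fold change = 2^4.93 = 30.484
YFR022C: ΔΔCt = (22.70−17.88) − (28.23−18.13) = 4.82 − 10.10 = -5.28; fold change = 2^5.28 = 38.854
YIR382C: ΔΔCt = (31.66−17.88) − (30.54−18.13) = 13.78 − 12.41 = 1.37; fold change = 2^-1.37 = 0.387
YFR022C has the largest |ΔΔCt| = 5.28.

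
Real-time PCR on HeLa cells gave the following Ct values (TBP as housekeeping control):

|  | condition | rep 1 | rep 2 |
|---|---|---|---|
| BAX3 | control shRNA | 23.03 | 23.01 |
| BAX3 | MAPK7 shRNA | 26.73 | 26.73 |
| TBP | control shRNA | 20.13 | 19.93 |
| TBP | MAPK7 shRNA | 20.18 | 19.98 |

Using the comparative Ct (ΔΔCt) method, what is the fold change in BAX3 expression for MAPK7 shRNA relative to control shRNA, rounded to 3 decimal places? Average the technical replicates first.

Mean Ct: BAX3 control shRNA 23.020; BAX3 MAPK7 shRNA 26.730; TBP control shRNA 20.030; TBP MAPK7 shRNA 20.080
ΔCt(control shRNA) = 23.020 − 20.030 = 2.990
ΔCt(MAPK7 shRNA) = 26.730 − 20.080 = 6.650
ΔΔCt = 6.650 − 2.990 = 3.660
Fold change = 2^(−3.660) = 0.0791

0.079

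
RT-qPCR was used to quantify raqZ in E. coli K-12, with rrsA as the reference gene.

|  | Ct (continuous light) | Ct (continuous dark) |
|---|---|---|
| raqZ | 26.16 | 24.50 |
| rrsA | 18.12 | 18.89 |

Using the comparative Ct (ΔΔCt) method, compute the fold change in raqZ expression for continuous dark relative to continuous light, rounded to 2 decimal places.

5.39

ΔCt(continuous light) = 26.160 − 18.120 = 8.040
ΔCt(continuous dark) = 24.500 − 18.890 = 5.610
ΔΔCt = 5.610 − 8.040 = -2.430
Fold change = 2^(−(-2.430)) = 2^2.430 = 5.389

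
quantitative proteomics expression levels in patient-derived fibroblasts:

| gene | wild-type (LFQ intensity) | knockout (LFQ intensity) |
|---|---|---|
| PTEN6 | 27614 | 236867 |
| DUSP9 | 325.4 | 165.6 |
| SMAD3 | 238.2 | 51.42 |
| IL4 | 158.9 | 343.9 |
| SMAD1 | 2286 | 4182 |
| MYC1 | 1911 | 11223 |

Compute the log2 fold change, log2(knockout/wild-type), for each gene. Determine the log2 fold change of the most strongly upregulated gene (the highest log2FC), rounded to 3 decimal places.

log2(236867/27614) = 3.101  (PTEN6)
log2(165.6/325.4) = -0.975  (DUSP9)
log2(51.42/238.2) = -2.212  (SMAD3)
log2(343.9/158.9) = 1.114  (IL4)
log2(4182/2286) = 0.871  (SMAD1)
log2(11223/1911) = 2.554  (MYC1)
PTEN6 is most strongly upregulated.

3.101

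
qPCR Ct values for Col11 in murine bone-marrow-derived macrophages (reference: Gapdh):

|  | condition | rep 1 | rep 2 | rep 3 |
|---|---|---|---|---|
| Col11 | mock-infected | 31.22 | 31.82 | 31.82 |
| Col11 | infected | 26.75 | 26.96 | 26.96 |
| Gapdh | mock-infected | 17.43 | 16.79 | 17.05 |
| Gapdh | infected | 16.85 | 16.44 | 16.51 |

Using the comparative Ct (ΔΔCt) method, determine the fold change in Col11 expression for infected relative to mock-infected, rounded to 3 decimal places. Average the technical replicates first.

18.896

Mean Ct: Col11 mock-infected 31.620; Col11 infected 26.890; Gapdh mock-infected 17.090; Gapdh infected 16.600
ΔCt(mock-infected) = 31.620 − 17.090 = 14.530
ΔCt(infected) = 26.890 − 16.600 = 10.290
ΔΔCt = 10.290 − 14.530 = -4.240
Fold change = 2^(−(-4.240)) = 2^4.240 = 18.8959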